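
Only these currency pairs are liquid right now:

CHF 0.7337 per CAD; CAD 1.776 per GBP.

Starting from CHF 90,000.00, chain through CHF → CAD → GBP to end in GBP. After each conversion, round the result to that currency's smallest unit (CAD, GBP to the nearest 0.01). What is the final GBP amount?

CHF 90,000.00 ÷ 0.7337 = CAD 122,665.94
CAD 122,665.94 ÷ 1.776 = GBP 69,068.66

GBP 69,068.66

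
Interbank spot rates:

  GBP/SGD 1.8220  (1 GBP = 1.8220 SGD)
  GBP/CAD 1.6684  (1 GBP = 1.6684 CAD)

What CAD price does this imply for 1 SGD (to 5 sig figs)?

SGD/CAD = 0.91570

1 SGD ÷ 1.8220 = 0.548847 GBP
0.548847 GBP × 1.6684 = 0.915697 CAD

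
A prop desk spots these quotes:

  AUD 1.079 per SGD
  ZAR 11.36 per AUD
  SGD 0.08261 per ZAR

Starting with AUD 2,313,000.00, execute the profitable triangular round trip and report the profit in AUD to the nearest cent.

Profit: AUD 29,114.00

Profitable loop is AUD → ZAR → SGD → AUD:
AUD 2,313,000.00 × 11.36 = ZAR 26,275,680.00
ZAR 26,275,680.00 × 0.08261 = SGD 2,170,633.92
SGD 2,170,633.92 × 1.079 = AUD 2,342,114.00
Profit = AUD 2,342,114.00 − AUD 2,313,000.00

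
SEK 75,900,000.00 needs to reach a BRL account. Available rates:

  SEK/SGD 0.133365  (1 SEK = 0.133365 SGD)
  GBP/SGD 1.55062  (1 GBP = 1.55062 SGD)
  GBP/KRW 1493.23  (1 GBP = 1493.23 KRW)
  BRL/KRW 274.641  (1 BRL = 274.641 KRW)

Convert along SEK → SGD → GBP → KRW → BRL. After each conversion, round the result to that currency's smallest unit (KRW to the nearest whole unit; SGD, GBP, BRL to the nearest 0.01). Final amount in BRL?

SEK 75,900,000.00 × 0.133365 = SGD 10,122,403.50
SGD 10,122,403.50 ÷ 1.55062 = GBP 6,527,971.71
GBP 6,527,971.71 × 1493.23 = KRW 9,747,763,197
KRW 9,747,763,197 ÷ 274.641 = BRL 35,492,745.79

BRL 35,492,745.79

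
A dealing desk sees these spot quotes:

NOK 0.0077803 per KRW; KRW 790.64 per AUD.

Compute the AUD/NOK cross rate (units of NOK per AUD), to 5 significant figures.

1 AUD × 790.64 = 790.64 KRW
790.64 KRW × 0.0077803 = 6.15142 NOK

AUD/NOK = 6.1514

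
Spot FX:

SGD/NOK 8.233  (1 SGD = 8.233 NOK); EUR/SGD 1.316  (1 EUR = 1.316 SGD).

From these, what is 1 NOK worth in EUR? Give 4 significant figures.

NOK/EUR = 0.09230

1 NOK ÷ 8.233 = 0.121462 SGD
0.121462 SGD ÷ 1.316 = 0.0922967 EUR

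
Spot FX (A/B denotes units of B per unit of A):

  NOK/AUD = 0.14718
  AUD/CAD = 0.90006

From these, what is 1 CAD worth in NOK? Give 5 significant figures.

1 CAD ÷ 0.90006 = 1.11104 AUD
1.11104 AUD ÷ 0.14718 = 7.54883 NOK

CAD/NOK = 7.5488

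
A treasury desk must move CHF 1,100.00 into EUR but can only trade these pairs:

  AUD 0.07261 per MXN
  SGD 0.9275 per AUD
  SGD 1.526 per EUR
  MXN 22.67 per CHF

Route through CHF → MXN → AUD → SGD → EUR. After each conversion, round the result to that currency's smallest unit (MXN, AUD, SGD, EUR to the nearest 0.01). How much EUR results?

EUR 1,100.53

CHF 1,100.00 × 22.67 = MXN 24,937.00
MXN 24,937.00 × 0.07261 = AUD 1,810.68
AUD 1,810.68 × 0.9275 = SGD 1,679.41
SGD 1,679.41 ÷ 1.526 = EUR 1,100.53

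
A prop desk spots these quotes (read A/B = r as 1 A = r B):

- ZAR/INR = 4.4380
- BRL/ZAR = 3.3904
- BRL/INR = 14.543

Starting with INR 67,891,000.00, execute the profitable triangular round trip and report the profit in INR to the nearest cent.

Profitable loop is INR → BRL → ZAR → INR:
INR 67,891,000.00 ÷ 14.543 = BRL 4,668,294.02
BRL 4,668,294.02 × 3.3904 = ZAR 15,827,384.06
ZAR 15,827,384.06 × 4.4380 = INR 70,241,930.46
Profit = INR 70,241,930.46 − INR 67,891,000.00

Profit: INR 2,350,930.46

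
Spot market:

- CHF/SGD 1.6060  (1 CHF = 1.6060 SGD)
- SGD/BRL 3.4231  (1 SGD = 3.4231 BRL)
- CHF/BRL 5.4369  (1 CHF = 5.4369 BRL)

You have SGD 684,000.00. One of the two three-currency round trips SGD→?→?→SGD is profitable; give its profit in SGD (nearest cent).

Profit: SGD 7,623.73

Profitable loop is SGD → BRL → CHF → SGD:
SGD 684,000.00 × 3.4231 = BRL 2,341,400.40
BRL 2,341,400.40 ÷ 5.4369 = CHF 430,649.89
CHF 430,649.89 × 1.6060 = SGD 691,623.73
Profit = SGD 691,623.73 − SGD 684,000.00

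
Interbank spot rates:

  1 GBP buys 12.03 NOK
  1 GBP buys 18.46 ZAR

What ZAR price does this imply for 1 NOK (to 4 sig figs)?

1 NOK ÷ 12.03 = 0.0831255 GBP
0.0831255 GBP × 18.46 = 1.5345 ZAR

NOK/ZAR = 1.534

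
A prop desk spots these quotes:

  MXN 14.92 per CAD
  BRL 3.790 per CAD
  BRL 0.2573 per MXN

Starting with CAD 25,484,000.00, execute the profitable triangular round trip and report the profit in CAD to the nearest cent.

Profitable loop is CAD → MXN → BRL → CAD:
CAD 25,484,000.00 × 14.92 = MXN 380,221,280.00
MXN 380,221,280.00 × 0.2573 = BRL 97,830,935.34
BRL 97,830,935.34 ÷ 3.790 = CAD 25,812,911.70
Profit = CAD 25,812,911.70 − CAD 25,484,000.00

Profit: CAD 328,911.70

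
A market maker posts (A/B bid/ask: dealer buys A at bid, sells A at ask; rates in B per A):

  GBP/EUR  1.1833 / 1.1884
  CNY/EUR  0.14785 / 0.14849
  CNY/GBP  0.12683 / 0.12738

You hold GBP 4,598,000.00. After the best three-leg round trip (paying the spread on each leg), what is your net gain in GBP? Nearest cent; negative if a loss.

Best loop GBP → EUR → CNY → GBP:
GBP 4,598,000.00 × 1.1833 (sell GBP at bid) = EUR 5,440,813.40
EUR 5,440,813.40 ÷ 0.14849 (buy CNY at ask) = CNY 36,640,941.48
CNY 36,640,941.48 × 0.12683 (sell CNY at bid) = GBP 4,647,170.61

Net profit: GBP 49,170.61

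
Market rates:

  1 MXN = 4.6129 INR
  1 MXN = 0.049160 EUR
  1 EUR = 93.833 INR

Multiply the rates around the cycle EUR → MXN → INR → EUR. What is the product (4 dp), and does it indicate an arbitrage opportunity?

1.0000 (no arbitrage)

Around EUR → MXN → INR → EUR: 1 ÷ 0.049160 × 4.6129 ÷ 93.833 = 1.000015
Product ≈ 1 (deviation 0.002%, within rounding noise).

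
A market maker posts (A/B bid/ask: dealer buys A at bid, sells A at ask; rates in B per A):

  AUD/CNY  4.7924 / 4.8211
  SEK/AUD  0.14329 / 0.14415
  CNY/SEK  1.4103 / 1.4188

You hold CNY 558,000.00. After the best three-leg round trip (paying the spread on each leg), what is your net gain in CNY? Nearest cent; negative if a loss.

Net profit: CNY 7,916.34

Best loop CNY → AUD → SEK → CNY:
CNY 558,000.00 ÷ 4.8211 (buy AUD at ask) = AUD 115,741.22
AUD 115,741.22 ÷ 0.14415 (buy SEK at ask) = SEK 802,922.10
SEK 802,922.10 ÷ 1.4188 (buy CNY at ask) = CNY 565,916.34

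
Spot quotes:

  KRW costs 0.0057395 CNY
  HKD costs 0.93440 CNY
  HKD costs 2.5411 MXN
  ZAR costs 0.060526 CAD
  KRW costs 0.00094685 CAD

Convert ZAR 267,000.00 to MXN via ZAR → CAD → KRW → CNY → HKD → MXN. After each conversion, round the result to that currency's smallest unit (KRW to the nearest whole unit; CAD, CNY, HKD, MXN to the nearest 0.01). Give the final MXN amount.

ZAR 267,000.00 × 0.060526 = CAD 16,160.44
CAD 16,160.44 ÷ 0.00094685 = KRW 17,067,582
KRW 17,067,582 × 0.0057395 = CNY 97,959.39
CNY 97,959.39 ÷ 0.93440 = HKD 104,836.68
HKD 104,836.68 × 2.5411 = MXN 266,400.49

MXN 266,400.49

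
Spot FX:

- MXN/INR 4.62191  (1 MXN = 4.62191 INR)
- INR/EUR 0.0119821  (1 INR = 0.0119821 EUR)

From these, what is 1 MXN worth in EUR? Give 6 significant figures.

MXN/EUR = 0.0553802

1 MXN × 4.62191 = 4.62191 INR
4.62191 INR × 0.0119821 = 0.0553802 EUR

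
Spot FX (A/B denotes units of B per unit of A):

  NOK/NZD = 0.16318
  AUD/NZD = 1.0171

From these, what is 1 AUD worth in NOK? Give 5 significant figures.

1 AUD × 1.0171 = 1.0171 NZD
1.0171 NZD ÷ 0.16318 = 6.23299 NOK

AUD/NOK = 6.2330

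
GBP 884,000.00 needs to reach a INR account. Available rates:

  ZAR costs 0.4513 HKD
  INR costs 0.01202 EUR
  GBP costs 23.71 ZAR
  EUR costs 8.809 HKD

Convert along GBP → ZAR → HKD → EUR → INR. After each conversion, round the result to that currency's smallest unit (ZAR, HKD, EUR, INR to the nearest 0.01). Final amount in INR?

GBP 884,000.00 × 23.71 = ZAR 20,959,640.00
ZAR 20,959,640.00 × 0.4513 = HKD 9,459,085.53
HKD 9,459,085.53 ÷ 8.809 = EUR 1,073,797.88
EUR 1,073,797.88 ÷ 0.01202 = INR 89,334,266.22

INR 89,334,266.22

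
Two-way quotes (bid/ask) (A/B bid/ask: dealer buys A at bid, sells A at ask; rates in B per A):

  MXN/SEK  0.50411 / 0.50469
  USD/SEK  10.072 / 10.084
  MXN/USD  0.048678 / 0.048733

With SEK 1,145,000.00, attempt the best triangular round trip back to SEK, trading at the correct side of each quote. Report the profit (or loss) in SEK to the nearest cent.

Best loop SEK → USD → MXN → SEK:
SEK 1,145,000.00 ÷ 10.084 (buy USD at ask) = USD 113,546.21
USD 113,546.21 ÷ 0.048733 (buy MXN at ask) = MXN 2,329,965.56
MXN 2,329,965.56 × 0.50411 (sell MXN at bid) = SEK 1,174,558.94

Net profit: SEK 29,558.94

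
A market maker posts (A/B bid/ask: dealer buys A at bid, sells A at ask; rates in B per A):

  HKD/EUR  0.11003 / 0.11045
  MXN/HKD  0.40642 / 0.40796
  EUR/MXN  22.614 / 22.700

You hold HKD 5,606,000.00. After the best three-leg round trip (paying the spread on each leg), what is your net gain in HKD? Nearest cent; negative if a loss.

Net profit: HKD 63,133.26

Best loop HKD → EUR → MXN → HKD:
HKD 5,606,000.00 × 0.11003 (sell HKD at bid) = EUR 616,828.18
EUR 616,828.18 × 22.614 (sell EUR at bid) = MXN 13,948,952.46
MXN 13,948,952.46 × 0.40642 (sell MXN at bid) = HKD 5,669,133.26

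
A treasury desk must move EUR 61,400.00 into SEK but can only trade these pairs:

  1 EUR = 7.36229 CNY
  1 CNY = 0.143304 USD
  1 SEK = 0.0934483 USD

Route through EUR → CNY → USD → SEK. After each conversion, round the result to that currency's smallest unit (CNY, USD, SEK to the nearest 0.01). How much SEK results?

EUR 61,400.00 × 7.36229 = CNY 452,044.61
CNY 452,044.61 × 0.143304 = USD 64,779.80
USD 64,779.80 ÷ 0.0934483 = SEK 693,215.39

SEK 693,215.39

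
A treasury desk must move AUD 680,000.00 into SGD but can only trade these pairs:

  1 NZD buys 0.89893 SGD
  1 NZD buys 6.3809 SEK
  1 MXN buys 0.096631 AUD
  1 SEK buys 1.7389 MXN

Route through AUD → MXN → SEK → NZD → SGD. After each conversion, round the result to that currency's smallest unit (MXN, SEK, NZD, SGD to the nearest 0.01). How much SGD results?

SGD 570,114.08

AUD 680,000.00 ÷ 0.096631 = MXN 7,037,079.20
MXN 7,037,079.20 ÷ 1.7389 = SEK 4,046,856.75
SEK 4,046,856.75 ÷ 6.3809 = NZD 634,214.10
NZD 634,214.10 × 0.89893 = SGD 570,114.08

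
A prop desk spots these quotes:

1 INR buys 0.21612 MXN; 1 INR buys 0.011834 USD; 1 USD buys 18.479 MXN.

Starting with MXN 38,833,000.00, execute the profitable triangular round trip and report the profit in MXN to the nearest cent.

Profitable loop is MXN → INR → USD → MXN:
MXN 38,833,000.00 ÷ 0.21612 = INR 179,682,583.75
INR 179,682,583.75 × 0.011834 = USD 2,126,363.70
USD 2,126,363.70 × 18.479 = MXN 39,293,074.74
Profit = MXN 39,293,074.74 − MXN 38,833,000.00

Profit: MXN 460,074.74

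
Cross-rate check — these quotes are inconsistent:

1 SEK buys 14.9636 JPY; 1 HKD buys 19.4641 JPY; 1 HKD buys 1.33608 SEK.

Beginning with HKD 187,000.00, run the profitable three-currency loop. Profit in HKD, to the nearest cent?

Profit: HKD 5,077.21

Profitable loop is HKD → SEK → JPY → HKD:
HKD 187,000.00 × 1.33608 = SEK 249,846.96
SEK 249,846.96 × 14.9636 = JPY 3,738,610
JPY 3,738,610 ÷ 19.4641 = HKD 192,077.21
Profit = HKD 192,077.21 − HKD 187,000.00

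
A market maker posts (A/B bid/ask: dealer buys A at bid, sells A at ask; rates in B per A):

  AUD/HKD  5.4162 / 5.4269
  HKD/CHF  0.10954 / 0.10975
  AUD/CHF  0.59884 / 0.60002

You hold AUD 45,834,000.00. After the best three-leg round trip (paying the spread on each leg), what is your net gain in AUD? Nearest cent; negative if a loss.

Net profit: AUD 249,156.01

Best loop AUD → CHF → HKD → AUD:
AUD 45,834,000.00 × 0.59884 (sell AUD at bid) = CHF 27,447,232.56
CHF 27,447,232.56 ÷ 0.10975 (buy HKD at ask) = HKD 250,088,679.36
HKD 250,088,679.36 ÷ 5.4269 (buy AUD at ask) = AUD 46,083,156.01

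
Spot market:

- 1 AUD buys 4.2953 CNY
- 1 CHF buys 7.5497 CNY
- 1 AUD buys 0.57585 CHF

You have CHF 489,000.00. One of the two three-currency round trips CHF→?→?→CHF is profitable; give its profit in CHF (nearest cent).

Profitable loop is CHF → CNY → AUD → CHF:
CHF 489,000.00 × 7.5497 = CNY 3,691,803.30
CNY 3,691,803.30 ÷ 4.2953 = AUD 859,498.36
AUD 859,498.36 × 0.57585 = CHF 494,942.13
Profit = CHF 494,942.13 − CHF 489,000.00

Profit: CHF 5,942.13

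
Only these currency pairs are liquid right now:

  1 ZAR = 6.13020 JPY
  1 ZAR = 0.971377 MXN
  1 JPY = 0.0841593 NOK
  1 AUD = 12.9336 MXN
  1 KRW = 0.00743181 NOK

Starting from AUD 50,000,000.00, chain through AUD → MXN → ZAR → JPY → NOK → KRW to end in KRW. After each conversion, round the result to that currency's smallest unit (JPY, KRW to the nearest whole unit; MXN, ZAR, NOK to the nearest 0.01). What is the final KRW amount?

AUD 50,000,000.00 × 12.9336 = MXN 646,680,000.00
MXN 646,680,000.00 ÷ 0.971377 = ZAR 665,735,342.71
ZAR 665,735,342.71 × 6.13020 = JPY 4,081,090,798
JPY 4,081,090,798 × 0.0841593 = NOK 343,461,744.80
NOK 343,461,744.80 ÷ 0.00743181 = KRW 46,215,086,877

KRW 46,215,086,877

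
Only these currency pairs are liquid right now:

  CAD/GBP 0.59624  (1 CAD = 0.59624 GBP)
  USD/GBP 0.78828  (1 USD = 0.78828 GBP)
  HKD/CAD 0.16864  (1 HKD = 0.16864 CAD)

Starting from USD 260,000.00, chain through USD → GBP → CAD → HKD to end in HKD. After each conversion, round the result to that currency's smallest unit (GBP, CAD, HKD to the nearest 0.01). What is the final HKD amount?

HKD 2,038,319.02

USD 260,000.00 × 0.78828 = GBP 204,952.80
GBP 204,952.80 ÷ 0.59624 = CAD 343,742.12
CAD 343,742.12 ÷ 0.16864 = HKD 2,038,319.02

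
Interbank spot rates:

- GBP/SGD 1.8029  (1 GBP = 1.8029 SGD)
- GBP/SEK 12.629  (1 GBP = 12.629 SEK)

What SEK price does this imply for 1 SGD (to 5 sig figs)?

1 SGD ÷ 1.8029 = 0.554662 GBP
0.554662 GBP × 12.629 = 7.00483 SEK

SGD/SEK = 7.0048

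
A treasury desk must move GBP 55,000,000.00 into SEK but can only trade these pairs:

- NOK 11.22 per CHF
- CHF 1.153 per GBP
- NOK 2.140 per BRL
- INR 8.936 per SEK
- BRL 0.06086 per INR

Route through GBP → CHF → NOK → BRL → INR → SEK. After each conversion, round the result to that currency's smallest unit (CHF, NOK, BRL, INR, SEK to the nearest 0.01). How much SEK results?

GBP 55,000,000.00 × 1.153 = CHF 63,415,000.00
CHF 63,415,000.00 × 11.22 = NOK 711,516,300.00
NOK 711,516,300.00 ÷ 2.140 = BRL 332,484,252.34
BRL 332,484,252.34 ÷ 0.06086 = INR 5,463,099,775.55
INR 5,463,099,775.55 ÷ 8.936 = SEK 611,358,524.57

SEK 611,358,524.57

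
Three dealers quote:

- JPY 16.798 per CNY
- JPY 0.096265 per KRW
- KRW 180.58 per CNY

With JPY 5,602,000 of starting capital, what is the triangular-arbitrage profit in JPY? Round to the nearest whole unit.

Profitable loop is JPY → CNY → KRW → JPY:
JPY 5,602,000 ÷ 16.798 = CNY 333,492.08
CNY 333,492.08 × 180.58 = KRW 60,222,000
KRW 60,222,000 × 0.096265 = JPY 5,797,271
Profit = JPY 5,797,271 − JPY 5,602,000

Profit: JPY 195,271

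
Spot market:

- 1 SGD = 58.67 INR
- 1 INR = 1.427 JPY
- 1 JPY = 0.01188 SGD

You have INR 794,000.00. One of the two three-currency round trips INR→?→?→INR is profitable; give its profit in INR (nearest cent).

Profitable loop is INR → SGD → JPY → INR:
INR 794,000.00 ÷ 58.67 = SGD 13,533.32
SGD 13,533.32 ÷ 0.01188 = JPY 1,139,169
JPY 1,139,169 ÷ 1.427 = INR 798,296.09
Profit = INR 798,296.09 − INR 794,000.00

Profit: INR 4,296.09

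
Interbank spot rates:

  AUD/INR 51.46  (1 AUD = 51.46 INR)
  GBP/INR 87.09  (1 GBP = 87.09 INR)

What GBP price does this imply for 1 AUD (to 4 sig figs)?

AUD/GBP = 0.5909

1 AUD × 51.46 = 51.46 INR
51.46 INR ÷ 87.09 = 0.590883 GBP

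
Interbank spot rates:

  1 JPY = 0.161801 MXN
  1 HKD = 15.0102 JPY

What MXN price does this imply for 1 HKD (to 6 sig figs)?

1 HKD × 15.0102 = 15.0102 JPY
15.0102 JPY × 0.161801 = 2.42867 MXN

HKD/MXN = 2.42867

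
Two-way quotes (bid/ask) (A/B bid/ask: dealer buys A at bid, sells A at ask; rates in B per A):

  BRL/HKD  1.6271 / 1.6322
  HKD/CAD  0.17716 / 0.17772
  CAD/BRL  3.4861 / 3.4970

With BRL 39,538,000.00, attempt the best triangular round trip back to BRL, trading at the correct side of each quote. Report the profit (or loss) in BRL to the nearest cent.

Net profit: BRL 193,453.63

Best loop BRL → HKD → CAD → BRL:
BRL 39,538,000.00 × 1.6271 (sell BRL at bid) = HKD 64,332,279.80
HKD 64,332,279.80 × 0.17716 (sell HKD at bid) = CAD 11,397,106.69
CAD 11,397,106.69 × 3.4861 (sell CAD at bid) = BRL 39,731,453.63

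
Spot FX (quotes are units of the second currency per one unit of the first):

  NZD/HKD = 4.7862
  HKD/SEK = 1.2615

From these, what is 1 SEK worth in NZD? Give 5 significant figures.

SEK/NZD = 0.16562

1 SEK ÷ 1.2615 = 0.792707 HKD
0.792707 HKD ÷ 4.7862 = 0.165623 NZD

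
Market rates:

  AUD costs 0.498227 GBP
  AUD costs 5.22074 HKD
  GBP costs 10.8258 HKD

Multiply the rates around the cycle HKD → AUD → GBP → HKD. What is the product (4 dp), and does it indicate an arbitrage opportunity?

Around HKD → AUD → GBP → HKD: 1 ÷ 5.22074 × 0.498227 × 10.8258 = 1.033131
Product > 1; profitable direction is HKD → AUD → GBP → HKD.

1.0331 (arbitrage exists)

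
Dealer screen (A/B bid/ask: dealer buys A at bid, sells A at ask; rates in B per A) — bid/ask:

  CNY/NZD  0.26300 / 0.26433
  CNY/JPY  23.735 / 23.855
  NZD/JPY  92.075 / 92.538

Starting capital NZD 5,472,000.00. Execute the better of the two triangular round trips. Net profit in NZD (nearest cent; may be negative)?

Best loop NZD → JPY → CNY → NZD:
NZD 5,472,000.00 × 92.075 (sell NZD at bid) = JPY 503,834,400
JPY 503,834,400 ÷ 23.855 (buy CNY at ask) = CNY 21,120,704.25
CNY 21,120,704.25 × 0.26300 (sell CNY at bid) = NZD 5,554,745.22

Net profit: NZD 82,745.22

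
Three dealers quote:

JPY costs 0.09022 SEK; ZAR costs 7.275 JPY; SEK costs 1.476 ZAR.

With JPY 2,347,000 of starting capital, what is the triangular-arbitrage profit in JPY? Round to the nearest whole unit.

Profit: JPY 75,651

Profitable loop is JPY → ZAR → SEK → JPY:
JPY 2,347,000 ÷ 7.275 = ZAR 322,611.68
ZAR 322,611.68 ÷ 1.476 = SEK 218,571.60
SEK 218,571.60 ÷ 0.09022 = JPY 2,422,651
Profit = JPY 2,422,651 − JPY 2,347,000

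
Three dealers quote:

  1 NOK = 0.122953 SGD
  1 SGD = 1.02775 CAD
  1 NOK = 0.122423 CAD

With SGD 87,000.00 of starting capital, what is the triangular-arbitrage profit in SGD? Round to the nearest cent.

Profitable loop is SGD → CAD → NOK → SGD:
SGD 87,000.00 × 1.02775 = CAD 89,414.25
CAD 89,414.25 ÷ 0.122423 = NOK 730,371.34
NOK 730,371.34 × 0.122953 = SGD 89,801.35
Profit = SGD 89,801.35 − SGD 87,000.00

Profit: SGD 2,801.35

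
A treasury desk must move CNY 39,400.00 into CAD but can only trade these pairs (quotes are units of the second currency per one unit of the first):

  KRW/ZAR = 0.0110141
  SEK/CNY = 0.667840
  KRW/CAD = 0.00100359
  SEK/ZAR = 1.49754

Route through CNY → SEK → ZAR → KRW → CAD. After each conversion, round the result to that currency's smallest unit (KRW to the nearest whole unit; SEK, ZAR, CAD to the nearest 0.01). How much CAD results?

CAD 8,050.25

CNY 39,400.00 ÷ 0.667840 = SEK 58,996.17
SEK 58,996.17 × 1.49754 = ZAR 88,349.12
ZAR 88,349.12 ÷ 0.0110141 = KRW 8,021,456
KRW 8,021,456 × 0.00100359 = CAD 8,050.25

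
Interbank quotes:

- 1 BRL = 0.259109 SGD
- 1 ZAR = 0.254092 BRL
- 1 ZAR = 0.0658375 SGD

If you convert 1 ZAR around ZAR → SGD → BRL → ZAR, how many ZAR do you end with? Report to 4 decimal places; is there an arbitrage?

1.0000 (no arbitrage)

Around ZAR → SGD → BRL → ZAR: 1 × 0.0658375 ÷ 0.259109 ÷ 0.254092 = 1.000000
Product ≈ 1 (deviation 0.000%, within rounding noise).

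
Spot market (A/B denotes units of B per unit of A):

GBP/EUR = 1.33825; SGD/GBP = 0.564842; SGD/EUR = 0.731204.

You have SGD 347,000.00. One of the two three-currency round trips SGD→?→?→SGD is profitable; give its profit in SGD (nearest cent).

Profit: SGD 11,719.64

Profitable loop is SGD → GBP → EUR → SGD:
SGD 347,000.00 × 0.564842 = GBP 196,000.17
GBP 196,000.17 × 1.33825 = EUR 262,297.23
EUR 262,297.23 ÷ 0.731204 = SGD 358,719.64
Profit = SGD 358,719.64 − SGD 347,000.00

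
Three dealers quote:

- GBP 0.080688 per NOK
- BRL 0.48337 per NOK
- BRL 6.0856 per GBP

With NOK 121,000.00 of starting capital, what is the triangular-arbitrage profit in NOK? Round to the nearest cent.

Profitable loop is NOK → GBP → BRL → NOK:
NOK 121,000.00 × 0.080688 = GBP 9,763.25
GBP 9,763.25 × 6.0856 = BRL 59,415.22
BRL 59,415.22 ÷ 0.48337 = NOK 122,918.72
Profit = NOK 122,918.72 − NOK 121,000.00

Profit: NOK 1,918.72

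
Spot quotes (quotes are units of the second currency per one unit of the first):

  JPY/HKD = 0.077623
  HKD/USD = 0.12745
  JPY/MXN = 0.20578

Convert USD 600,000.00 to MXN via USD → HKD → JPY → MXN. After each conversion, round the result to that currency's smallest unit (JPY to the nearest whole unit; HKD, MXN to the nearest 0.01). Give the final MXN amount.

USD 600,000.00 ÷ 0.12745 = HKD 4,707,728.52
HKD 4,707,728.52 ÷ 0.077623 = JPY 60,648,629
JPY 60,648,629 × 0.20578 = MXN 12,480,274.88

MXN 12,480,274.88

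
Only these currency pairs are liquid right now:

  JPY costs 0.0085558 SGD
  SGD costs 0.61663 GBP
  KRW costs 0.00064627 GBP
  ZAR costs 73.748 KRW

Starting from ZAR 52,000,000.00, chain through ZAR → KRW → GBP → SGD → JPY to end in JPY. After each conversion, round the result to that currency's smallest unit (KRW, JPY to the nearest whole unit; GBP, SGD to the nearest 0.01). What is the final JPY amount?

ZAR 52,000,000.00 × 73.748 = KRW 3,834,896,000
KRW 3,834,896,000 × 0.00064627 = GBP 2,478,378.24
GBP 2,478,378.24 ÷ 0.61663 = SGD 4,019,230.72
SGD 4,019,230.72 ÷ 0.0085558 = JPY 469,766,792

JPY 469,766,792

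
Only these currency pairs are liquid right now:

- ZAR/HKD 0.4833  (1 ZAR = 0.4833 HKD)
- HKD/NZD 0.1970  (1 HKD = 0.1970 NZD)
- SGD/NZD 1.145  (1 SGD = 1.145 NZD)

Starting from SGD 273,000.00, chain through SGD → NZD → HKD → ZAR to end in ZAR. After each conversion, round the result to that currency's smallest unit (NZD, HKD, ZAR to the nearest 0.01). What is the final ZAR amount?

SGD 273,000.00 × 1.145 = NZD 312,585.00
NZD 312,585.00 ÷ 0.1970 = HKD 1,586,725.89
HKD 1,586,725.89 ÷ 0.4833 = ZAR 3,283,107.57

ZAR 3,283,107.57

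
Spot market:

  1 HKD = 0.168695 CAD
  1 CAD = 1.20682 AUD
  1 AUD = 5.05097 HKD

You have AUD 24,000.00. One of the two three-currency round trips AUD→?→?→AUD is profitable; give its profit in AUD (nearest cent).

Profit: AUD 679.18

Profitable loop is AUD → HKD → CAD → AUD:
AUD 24,000.00 × 5.05097 = HKD 121,223.28
HKD 121,223.28 × 0.168695 = CAD 20,449.76
CAD 20,449.76 × 1.20682 = AUD 24,679.18
Profit = AUD 24,679.18 − AUD 24,000.00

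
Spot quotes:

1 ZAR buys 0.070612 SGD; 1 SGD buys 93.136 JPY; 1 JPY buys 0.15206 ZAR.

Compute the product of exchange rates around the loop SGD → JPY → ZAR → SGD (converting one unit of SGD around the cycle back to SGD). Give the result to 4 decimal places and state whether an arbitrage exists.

Around SGD → JPY → ZAR → SGD: 1 × 93.136 × 0.15206 × 0.070612 = 1.000026
Product ≈ 1 (deviation 0.003%, within rounding noise).

1.0000 (no arbitrage)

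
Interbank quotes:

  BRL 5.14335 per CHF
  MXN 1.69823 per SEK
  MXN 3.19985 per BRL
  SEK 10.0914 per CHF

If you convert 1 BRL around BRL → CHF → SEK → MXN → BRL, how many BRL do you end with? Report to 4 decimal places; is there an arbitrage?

1.0413 (arbitrage exists)

Around BRL → CHF → SEK → MXN → BRL: 1 ÷ 5.14335 × 10.0914 × 1.69823 ÷ 3.19985 = 1.041291
Product > 1; profitable direction is BRL → CHF → SEK → MXN → BRL.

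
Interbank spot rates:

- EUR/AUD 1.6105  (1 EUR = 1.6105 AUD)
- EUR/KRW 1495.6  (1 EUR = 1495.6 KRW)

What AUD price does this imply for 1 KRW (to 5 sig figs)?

KRW/AUD = 0.0010768

1 KRW ÷ 1495.6 = 0.000668628 EUR
0.000668628 EUR × 1.6105 = 0.00107683 AUD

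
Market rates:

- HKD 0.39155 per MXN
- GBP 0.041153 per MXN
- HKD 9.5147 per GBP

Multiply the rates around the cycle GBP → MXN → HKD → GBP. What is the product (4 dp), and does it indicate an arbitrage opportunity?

1.0000 (no arbitrage)

Around GBP → MXN → HKD → GBP: 1 ÷ 0.041153 × 0.39155 ÷ 9.5147 = 0.999978
Product ≈ 1 (deviation 0.002%, within rounding noise).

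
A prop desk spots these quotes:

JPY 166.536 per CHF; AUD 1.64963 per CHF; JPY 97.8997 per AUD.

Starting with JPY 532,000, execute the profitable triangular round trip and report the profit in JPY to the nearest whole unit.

Profit: JPY 16,595

Profitable loop is JPY → AUD → CHF → JPY:
JPY 532,000 ÷ 97.8997 = AUD 5,434.13
AUD 5,434.13 ÷ 1.64963 = CHF 3,294.15
CHF 3,294.15 × 166.536 = JPY 548,595
Profit = JPY 548,595 − JPY 532,000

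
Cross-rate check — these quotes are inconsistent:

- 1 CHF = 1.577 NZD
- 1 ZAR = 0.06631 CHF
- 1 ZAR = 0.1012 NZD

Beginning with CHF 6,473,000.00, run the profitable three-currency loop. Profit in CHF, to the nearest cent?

Profit: CHF 215,609.11

Profitable loop is CHF → NZD → ZAR → CHF:
CHF 6,473,000.00 × 1.577 = NZD 10,207,921.00
NZD 10,207,921.00 ÷ 0.1012 = ZAR 100,868,784.58
ZAR 100,868,784.58 × 0.06631 = CHF 6,688,609.11
Profit = CHF 6,688,609.11 − CHF 6,473,000.00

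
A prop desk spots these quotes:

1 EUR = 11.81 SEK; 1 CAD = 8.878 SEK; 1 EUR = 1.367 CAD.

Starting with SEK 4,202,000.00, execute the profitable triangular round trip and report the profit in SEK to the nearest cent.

Profitable loop is SEK → EUR → CAD → SEK:
SEK 4,202,000.00 ÷ 11.81 = EUR 355,800.17
EUR 355,800.17 × 1.367 = CAD 486,378.83
CAD 486,378.83 × 8.878 = SEK 4,318,071.27
Profit = SEK 4,318,071.27 − SEK 4,202,000.00

Profit: SEK 116,071.27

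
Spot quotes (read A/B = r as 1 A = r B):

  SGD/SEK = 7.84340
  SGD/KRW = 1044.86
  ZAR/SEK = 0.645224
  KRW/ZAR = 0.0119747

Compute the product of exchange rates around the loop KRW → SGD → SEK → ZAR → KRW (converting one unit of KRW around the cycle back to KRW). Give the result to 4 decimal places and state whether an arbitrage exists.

Around KRW → SGD → SEK → ZAR → KRW: 1 ÷ 1044.86 × 7.84340 ÷ 0.645224 ÷ 0.0119747 = 0.971563
Product < 1; profitable direction is KRW → ZAR → SEK → SGD → KRW.

0.9716 (arbitrage exists)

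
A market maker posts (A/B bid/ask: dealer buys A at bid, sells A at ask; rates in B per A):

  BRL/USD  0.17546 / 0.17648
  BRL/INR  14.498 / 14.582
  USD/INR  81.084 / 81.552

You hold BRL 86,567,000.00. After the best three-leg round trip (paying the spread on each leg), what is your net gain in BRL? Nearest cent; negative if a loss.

Best loop BRL → INR → USD → BRL:
BRL 86,567,000.00 × 14.498 (sell BRL at bid) = INR 1,255,048,366.00
INR 1,255,048,366.00 ÷ 81.552 (buy USD at ask) = USD 15,389,547.36
USD 15,389,547.36 ÷ 0.17648 (buy BRL at ask) = BRL 87,202,784.20

Net profit: BRL 635,784.20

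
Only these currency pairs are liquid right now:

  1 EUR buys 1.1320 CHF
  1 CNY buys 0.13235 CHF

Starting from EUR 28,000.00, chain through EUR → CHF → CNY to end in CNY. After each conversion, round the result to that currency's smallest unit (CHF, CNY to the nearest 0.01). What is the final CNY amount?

CNY 239,486.21

EUR 28,000.00 × 1.1320 = CHF 31,696.00
CHF 31,696.00 ÷ 0.13235 = CNY 239,486.21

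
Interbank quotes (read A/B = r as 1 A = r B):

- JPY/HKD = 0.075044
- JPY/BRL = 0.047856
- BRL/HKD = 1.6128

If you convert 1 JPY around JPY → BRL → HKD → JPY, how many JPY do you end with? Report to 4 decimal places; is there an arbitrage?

Around JPY → BRL → HKD → JPY: 1 × 0.047856 × 1.6128 ÷ 0.075044 = 1.028492
Product > 1; profitable direction is JPY → BRL → HKD → JPY.

1.0285 (arbitrage exists)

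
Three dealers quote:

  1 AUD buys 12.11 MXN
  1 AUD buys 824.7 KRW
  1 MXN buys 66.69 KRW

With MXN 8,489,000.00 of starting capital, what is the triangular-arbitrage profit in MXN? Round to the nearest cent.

Profitable loop is MXN → AUD → KRW → MXN:
MXN 8,489,000.00 ÷ 12.11 = AUD 700,990.92
AUD 700,990.92 × 824.7 = KRW 578,107,209
KRW 578,107,209 ÷ 66.69 = MXN 8,668,574.13
Profit = MXN 8,668,574.13 − MXN 8,489,000.00

Profit: MXN 179,574.13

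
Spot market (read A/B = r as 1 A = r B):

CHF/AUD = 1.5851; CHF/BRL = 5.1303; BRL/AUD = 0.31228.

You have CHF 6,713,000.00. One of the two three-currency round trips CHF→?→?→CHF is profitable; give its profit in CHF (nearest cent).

Profit: CHF 71,954.09

Profitable loop is CHF → BRL → AUD → CHF:
CHF 6,713,000.00 × 5.1303 = BRL 34,439,703.90
BRL 34,439,703.90 × 0.31228 = AUD 10,754,830.73
AUD 10,754,830.73 ÷ 1.5851 = CHF 6,784,954.09
Profit = CHF 6,784,954.09 − CHF 6,713,000.00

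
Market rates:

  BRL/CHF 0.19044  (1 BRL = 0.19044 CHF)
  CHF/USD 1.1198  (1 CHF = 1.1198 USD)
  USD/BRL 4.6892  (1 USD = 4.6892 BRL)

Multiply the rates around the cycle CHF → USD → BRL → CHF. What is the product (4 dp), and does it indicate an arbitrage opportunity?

Around CHF → USD → BRL → CHF: 1 × 1.1198 × 4.6892 × 0.19044 = 0.999994
Product ≈ 1 (deviation 0.001%, within rounding noise).

1.0000 (no arbitrage)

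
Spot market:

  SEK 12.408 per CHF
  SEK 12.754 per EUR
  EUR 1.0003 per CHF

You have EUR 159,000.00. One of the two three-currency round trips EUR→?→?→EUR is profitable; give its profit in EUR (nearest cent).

Profitable loop is EUR → SEK → CHF → EUR:
EUR 159,000.00 × 12.754 = SEK 2,027,886.00
SEK 2,027,886.00 ÷ 12.408 = CHF 163,433.75
CHF 163,433.75 × 1.0003 = EUR 163,482.78
Profit = EUR 163,482.78 − EUR 159,000.00

Profit: EUR 4,482.78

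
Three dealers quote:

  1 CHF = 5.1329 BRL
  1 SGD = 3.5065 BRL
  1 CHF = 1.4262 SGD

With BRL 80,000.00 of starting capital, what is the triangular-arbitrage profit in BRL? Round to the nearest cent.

Profit: BRL 2,110.47

Profitable loop is BRL → SGD → CHF → BRL:
BRL 80,000.00 ÷ 3.5065 = SGD 22,814.77
SGD 22,814.77 ÷ 1.4262 = CHF 15,996.90
CHF 15,996.90 × 5.1329 = BRL 82,110.47
Profit = BRL 82,110.47 − BRL 80,000.00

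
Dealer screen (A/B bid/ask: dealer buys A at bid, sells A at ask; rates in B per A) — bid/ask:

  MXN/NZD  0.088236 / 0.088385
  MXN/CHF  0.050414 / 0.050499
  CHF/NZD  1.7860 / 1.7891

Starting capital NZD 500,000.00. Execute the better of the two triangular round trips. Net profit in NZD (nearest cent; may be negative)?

Net profit: NZD 9,359.08

Best loop NZD → MXN → CHF → NZD:
NZD 500,000.00 ÷ 0.088385 (buy MXN at ask) = MXN 5,657,068.51
MXN 5,657,068.51 × 0.050414 (sell MXN at bid) = CHF 285,195.45
CHF 285,195.45 × 1.7860 (sell CHF at bid) = NZD 509,359.08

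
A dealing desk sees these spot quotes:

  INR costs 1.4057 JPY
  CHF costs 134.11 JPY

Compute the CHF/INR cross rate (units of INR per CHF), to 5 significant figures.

CHF/INR = 95.404

1 CHF × 134.11 = 134.11 JPY
134.11 JPY ÷ 1.4057 = 95.4044 INR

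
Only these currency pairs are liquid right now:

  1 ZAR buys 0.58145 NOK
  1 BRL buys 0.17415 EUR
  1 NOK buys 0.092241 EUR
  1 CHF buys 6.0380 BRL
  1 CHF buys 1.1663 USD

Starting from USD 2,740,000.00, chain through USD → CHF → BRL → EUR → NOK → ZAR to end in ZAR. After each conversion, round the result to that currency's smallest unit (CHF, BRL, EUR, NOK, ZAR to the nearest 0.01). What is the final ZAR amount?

ZAR 46,059,635.55

USD 2,740,000.00 ÷ 1.1663 = CHF 2,349,309.78
CHF 2,349,309.78 × 6.0380 = BRL 14,185,132.45
BRL 14,185,132.45 × 0.17415 = EUR 2,470,340.82
EUR 2,470,340.82 ÷ 0.092241 = NOK 26,781,375.09
NOK 26,781,375.09 ÷ 0.58145 = ZAR 46,059,635.55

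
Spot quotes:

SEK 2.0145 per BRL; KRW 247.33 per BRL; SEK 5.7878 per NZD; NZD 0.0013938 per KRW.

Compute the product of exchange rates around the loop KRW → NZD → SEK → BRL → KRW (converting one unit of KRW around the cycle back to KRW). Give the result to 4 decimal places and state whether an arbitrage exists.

0.9904 (arbitrage exists)

Around KRW → NZD → SEK → BRL → KRW: 1 × 0.0013938 × 5.7878 ÷ 2.0145 × 247.33 = 0.990429
Product < 1; profitable direction is KRW → BRL → SEK → NZD → KRW.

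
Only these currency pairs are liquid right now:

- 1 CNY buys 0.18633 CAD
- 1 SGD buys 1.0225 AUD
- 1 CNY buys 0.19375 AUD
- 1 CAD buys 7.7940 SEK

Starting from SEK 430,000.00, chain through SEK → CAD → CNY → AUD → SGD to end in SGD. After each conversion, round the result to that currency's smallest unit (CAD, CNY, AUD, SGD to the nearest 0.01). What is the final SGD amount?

SGD 56,105.27

SEK 430,000.00 ÷ 7.7940 = CAD 55,170.64
CAD 55,170.64 ÷ 0.18633 = CNY 296,091.02
CNY 296,091.02 × 0.19375 = AUD 57,367.64
AUD 57,367.64 ÷ 1.0225 = SGD 56,105.27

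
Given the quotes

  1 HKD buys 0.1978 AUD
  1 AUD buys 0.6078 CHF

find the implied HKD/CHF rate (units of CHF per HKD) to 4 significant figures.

1 HKD × 0.1978 = 0.1978 AUD
0.1978 AUD × 0.6078 = 0.120223 CHF

HKD/CHF = 0.1202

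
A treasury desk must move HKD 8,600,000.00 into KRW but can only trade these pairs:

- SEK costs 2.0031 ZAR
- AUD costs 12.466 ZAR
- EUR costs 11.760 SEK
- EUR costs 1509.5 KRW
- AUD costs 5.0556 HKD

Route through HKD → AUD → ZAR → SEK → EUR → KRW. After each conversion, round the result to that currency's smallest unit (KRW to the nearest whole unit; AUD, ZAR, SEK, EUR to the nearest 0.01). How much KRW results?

HKD 8,600,000.00 ÷ 5.0556 = AUD 1,701,083.95
AUD 1,701,083.95 × 12.466 = ZAR 21,205,712.52
ZAR 21,205,712.52 ÷ 2.0031 = SEK 10,586,447.27
SEK 10,586,447.27 ÷ 11.760 = EUR 900,208.10
EUR 900,208.10 × 1509.5 = KRW 1,358,864,127

KRW 1,358,864,127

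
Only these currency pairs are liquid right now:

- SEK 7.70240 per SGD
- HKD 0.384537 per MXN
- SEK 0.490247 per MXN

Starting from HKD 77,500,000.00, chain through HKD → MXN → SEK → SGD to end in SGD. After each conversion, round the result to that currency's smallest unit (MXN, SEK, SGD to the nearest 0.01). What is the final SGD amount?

HKD 77,500,000.00 ÷ 0.384537 = MXN 201,541,074.07
MXN 201,541,074.07 × 0.490247 = SEK 98,804,906.94
SEK 98,804,906.94 ÷ 7.70240 = SGD 12,827,807.82

SGD 12,827,807.82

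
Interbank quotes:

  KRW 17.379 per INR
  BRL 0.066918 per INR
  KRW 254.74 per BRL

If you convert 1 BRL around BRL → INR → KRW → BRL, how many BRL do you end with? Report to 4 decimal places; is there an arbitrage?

1.0195 (arbitrage exists)

Around BRL → INR → KRW → BRL: 1 ÷ 0.066918 × 17.379 ÷ 254.74 = 1.019494
Product > 1; profitable direction is BRL → INR → KRW → BRL.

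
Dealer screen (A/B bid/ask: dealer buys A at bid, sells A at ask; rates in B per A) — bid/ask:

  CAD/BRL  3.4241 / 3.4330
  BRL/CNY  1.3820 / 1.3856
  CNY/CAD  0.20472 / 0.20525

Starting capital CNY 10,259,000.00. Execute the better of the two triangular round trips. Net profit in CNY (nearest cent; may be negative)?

Best loop CNY → BRL → CAD → CNY:
CNY 10,259,000.00 ÷ 1.3856 (buy BRL at ask) = BRL 7,404,012.70
BRL 7,404,012.70 ÷ 3.4330 (buy CAD at ask) = CAD 2,156,717.94
CAD 2,156,717.94 ÷ 0.20525 (buy CNY at ask) = CNY 10,507,760.99

Net profit: CNY 248,760.99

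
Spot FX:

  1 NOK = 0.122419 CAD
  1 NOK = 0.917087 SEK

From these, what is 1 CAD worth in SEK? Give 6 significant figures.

1 CAD ÷ 0.122419 = 8.16867 NOK
8.16867 NOK × 0.917087 = 7.49138 SEK

CAD/SEK = 7.49138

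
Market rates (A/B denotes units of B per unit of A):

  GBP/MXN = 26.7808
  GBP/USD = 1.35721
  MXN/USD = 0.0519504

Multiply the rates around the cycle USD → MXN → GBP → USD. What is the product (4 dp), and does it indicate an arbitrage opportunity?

0.9755 (arbitrage exists)

Around USD → MXN → GBP → USD: 1 ÷ 0.0519504 ÷ 26.7808 × 1.35721 = 0.975516
Product < 1; profitable direction is USD → GBP → MXN → USD.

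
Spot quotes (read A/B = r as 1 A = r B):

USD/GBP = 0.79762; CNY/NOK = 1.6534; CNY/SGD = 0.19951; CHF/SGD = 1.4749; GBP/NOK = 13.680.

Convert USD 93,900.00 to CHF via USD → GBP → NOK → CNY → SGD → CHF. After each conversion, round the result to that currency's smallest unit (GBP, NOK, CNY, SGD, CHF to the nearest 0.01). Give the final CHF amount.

CHF 83,824.68

USD 93,900.00 × 0.79762 = GBP 74,896.52
GBP 74,896.52 × 13.680 = NOK 1,024,584.39
NOK 1,024,584.39 ÷ 1.6534 = CNY 619,683.31
CNY 619,683.31 × 0.19951 = SGD 123,633.02
SGD 123,633.02 ÷ 1.4749 = CHF 83,824.68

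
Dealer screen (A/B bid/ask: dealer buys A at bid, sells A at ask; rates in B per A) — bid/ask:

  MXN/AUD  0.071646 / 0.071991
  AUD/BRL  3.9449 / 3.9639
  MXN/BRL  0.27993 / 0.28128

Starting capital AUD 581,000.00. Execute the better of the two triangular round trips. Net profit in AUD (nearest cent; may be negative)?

Best loop AUD → BRL → MXN → AUD:
AUD 581,000.00 × 3.9449 (sell AUD at bid) = BRL 2,291,986.90
BRL 2,291,986.90 ÷ 0.28128 (buy MXN at ask) = MXN 8,148,417.59
MXN 8,148,417.59 × 0.071646 (sell MXN at bid) = AUD 583,801.53

Net profit: AUD 2,801.53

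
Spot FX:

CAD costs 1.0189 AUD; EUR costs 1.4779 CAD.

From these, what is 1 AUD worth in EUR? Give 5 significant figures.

1 AUD ÷ 1.0189 = 0.981451 CAD
0.981451 CAD ÷ 1.4779 = 0.664085 EUR

AUD/EUR = 0.66408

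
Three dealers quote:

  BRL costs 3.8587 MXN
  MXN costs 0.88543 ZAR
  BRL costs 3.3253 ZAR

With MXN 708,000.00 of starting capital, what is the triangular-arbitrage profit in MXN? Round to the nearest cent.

Profit: MXN 19,440.83

Profitable loop is MXN → ZAR → BRL → MXN:
MXN 708,000.00 × 0.88543 = ZAR 626,884.44
ZAR 626,884.44 ÷ 3.3253 = BRL 188,519.66
BRL 188,519.66 × 3.8587 = MXN 727,440.83
Profit = MXN 727,440.83 − MXN 708,000.00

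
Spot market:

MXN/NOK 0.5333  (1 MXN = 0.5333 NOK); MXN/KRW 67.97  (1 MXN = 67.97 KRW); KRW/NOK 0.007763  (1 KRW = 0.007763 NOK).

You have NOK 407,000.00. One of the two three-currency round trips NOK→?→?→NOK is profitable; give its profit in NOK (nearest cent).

Profit: NOK 4,357.23

Profitable loop is NOK → KRW → MXN → NOK:
NOK 407,000.00 ÷ 0.007763 = KRW 52,428,185
KRW 52,428,185 ÷ 67.97 = MXN 771,343.02
MXN 771,343.02 × 0.5333 = NOK 411,357.23
Profit = NOK 411,357.23 − NOK 407,000.00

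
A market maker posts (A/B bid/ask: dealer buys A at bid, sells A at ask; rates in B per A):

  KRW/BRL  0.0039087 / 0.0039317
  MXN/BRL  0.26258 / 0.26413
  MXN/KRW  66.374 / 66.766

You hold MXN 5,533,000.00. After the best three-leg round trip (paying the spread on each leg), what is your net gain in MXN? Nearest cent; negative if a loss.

Best loop MXN → BRL → KRW → MXN:
MXN 5,533,000.00 × 0.26258 (sell MXN at bid) = BRL 1,452,855.14
BRL 1,452,855.14 ÷ 0.0039317 (buy KRW at ask) = KRW 369,523,397
KRW 369,523,397 ÷ 66.766 (buy MXN at ask) = MXN 5,534,604.39

Net profit: MXN 1,604.39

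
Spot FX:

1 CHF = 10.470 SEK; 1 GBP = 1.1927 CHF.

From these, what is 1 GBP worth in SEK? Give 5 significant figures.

GBP/SEK = 12.488

1 GBP × 1.1927 = 1.1927 CHF
1.1927 CHF × 10.470 = 12.4876 SEK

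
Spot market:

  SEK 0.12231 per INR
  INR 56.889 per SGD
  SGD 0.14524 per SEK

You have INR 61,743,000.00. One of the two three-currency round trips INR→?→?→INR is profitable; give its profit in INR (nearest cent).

Profit: INR 654,075.27

Profitable loop is INR → SEK → SGD → INR:
INR 61,743,000.00 × 0.12231 = SEK 7,551,786.33
SEK 7,551,786.33 × 0.14524 = SGD 1,096,821.45
SGD 1,096,821.45 × 56.889 = INR 62,397,075.27
Profit = INR 62,397,075.27 − INR 61,743,000.00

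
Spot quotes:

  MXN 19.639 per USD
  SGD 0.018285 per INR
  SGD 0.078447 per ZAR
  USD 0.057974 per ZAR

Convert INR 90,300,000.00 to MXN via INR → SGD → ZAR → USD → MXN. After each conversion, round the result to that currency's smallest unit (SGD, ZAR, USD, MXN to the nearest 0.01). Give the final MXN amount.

INR 90,300,000.00 × 0.018285 = SGD 1,651,135.50
SGD 1,651,135.50 ÷ 0.078447 = ZAR 21,047,783.85
ZAR 21,047,783.85 × 0.057974 = USD 1,220,224.22
USD 1,220,224.22 × 19.639 = MXN 23,963,983.46

MXN 23,963,983.46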